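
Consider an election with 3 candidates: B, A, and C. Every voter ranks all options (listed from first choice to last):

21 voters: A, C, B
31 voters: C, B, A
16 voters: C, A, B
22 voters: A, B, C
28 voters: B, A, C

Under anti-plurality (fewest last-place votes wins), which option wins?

Last-place votes: B 37, A 31, C 50.
A is ranked last by the fewest voters, so A wins.

A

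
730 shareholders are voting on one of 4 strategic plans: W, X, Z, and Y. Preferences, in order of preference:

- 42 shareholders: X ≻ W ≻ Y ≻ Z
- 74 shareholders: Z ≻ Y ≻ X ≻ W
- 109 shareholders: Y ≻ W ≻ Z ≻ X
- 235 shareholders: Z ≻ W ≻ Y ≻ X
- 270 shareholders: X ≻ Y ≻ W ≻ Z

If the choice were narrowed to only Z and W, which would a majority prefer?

W

Voters preferring Z to W: 309; preferring W to Z: 421.
W wins the head-to-head.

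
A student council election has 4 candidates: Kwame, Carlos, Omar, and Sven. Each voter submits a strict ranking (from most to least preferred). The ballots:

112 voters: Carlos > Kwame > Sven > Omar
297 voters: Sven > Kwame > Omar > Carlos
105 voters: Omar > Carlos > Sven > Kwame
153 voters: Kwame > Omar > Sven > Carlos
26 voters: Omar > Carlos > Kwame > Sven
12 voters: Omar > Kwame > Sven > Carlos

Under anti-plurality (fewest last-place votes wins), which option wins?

Sven

Last-place votes: Kwame 105, Carlos 462, Omar 112, Sven 26.
Sven is ranked last by the fewest voters, so Sven wins.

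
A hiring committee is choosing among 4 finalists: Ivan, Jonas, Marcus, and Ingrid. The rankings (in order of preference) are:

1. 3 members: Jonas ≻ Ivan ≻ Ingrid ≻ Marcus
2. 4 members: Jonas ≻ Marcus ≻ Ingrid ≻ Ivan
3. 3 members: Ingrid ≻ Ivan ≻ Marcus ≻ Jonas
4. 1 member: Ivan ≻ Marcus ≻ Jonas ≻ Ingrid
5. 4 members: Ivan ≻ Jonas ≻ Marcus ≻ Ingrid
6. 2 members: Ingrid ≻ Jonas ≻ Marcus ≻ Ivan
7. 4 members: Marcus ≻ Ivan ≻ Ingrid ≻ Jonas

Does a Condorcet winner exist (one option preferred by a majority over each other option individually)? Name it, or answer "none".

Ivan

Ivan vs Jonas: 12–9 for Ivan.
Ivan vs Marcus: 11–10 for Ivan.
Ivan vs Ingrid: 12–9 for Ivan.
Ivan beats every other option head-to-head.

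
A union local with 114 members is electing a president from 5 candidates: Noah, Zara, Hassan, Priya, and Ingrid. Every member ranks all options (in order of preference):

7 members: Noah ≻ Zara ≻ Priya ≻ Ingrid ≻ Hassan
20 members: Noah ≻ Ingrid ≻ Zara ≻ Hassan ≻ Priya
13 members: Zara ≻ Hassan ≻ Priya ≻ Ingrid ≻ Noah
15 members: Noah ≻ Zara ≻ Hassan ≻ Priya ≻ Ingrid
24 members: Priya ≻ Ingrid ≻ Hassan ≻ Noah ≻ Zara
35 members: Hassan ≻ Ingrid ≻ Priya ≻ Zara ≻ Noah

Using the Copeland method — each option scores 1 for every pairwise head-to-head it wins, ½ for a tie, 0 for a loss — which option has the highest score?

Noah: beats Zara; loses to Hassan, Priya, and Ingrid → score 1.
Zara: loses to Noah, Hassan, Priya, and Ingrid → score 0.
Hassan: beats Noah, Zara, Priya, and Ingrid → score 4.
Priya: beats Noah, Zara, and Ingrid; loses to Hassan → score 3.
Ingrid: beats Noah and Zara; loses to Hassan and Priya → score 2.
Hassan has the best pairwise record.

Hassan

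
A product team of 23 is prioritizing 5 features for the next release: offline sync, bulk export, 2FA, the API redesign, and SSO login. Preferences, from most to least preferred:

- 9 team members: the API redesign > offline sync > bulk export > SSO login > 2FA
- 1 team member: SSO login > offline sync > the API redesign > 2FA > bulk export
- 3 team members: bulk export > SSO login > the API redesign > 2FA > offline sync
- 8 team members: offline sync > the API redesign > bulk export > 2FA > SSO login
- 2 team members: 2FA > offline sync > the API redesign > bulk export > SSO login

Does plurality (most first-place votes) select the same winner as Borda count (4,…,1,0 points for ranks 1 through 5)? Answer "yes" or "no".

Plurality — first-place votes: offline sync 8, bulk export 3, 2FA 2, the API redesign 9, SSO login 1. Winner: the API redesign.
Borda — scores: offline sync 68, bulk export 48, 2FA 20, the API redesign 72, SSO login 22. Winner: the API redesign.
The two methods agree.

yes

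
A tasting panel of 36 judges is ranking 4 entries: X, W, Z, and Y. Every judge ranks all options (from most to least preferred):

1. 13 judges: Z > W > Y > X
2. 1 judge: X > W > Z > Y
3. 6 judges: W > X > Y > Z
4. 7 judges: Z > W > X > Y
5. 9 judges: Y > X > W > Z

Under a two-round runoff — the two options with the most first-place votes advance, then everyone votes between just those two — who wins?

Round 1 first-place votes: X 1, W 6, Z 20, Y 9.
Z and Y advance.
Runoff: Z is preferred to Y by 21 voters; Y by 15.
Z wins the runoff.

Z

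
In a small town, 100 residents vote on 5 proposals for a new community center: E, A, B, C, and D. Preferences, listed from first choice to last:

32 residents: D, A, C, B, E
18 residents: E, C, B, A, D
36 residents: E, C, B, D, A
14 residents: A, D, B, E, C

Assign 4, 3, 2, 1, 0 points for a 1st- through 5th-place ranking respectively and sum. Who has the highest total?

E: 32·0 + 18·4 + 36·4 + 14·1 = 230
A: 32·3 + 18·1 + 36·0 + 14·4 = 170
B: 32·1 + 18·2 + 36·2 + 14·2 = 168
C: 32·2 + 18·3 + 36·3 + 14·0 = 226
D: 32·4 + 18·0 + 36·1 + 14·3 = 206
E has the highest Borda score (230).

E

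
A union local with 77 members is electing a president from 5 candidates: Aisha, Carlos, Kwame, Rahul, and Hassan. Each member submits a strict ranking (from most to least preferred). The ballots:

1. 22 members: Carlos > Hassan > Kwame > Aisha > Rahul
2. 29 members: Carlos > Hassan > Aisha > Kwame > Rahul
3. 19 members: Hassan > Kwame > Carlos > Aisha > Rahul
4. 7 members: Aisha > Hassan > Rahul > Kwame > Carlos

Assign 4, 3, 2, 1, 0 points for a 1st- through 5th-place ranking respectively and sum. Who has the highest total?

Hassan

Aisha: 22·1 + 29·2 + 19·1 + 7·4 = 127
Carlos: 22·4 + 29·4 + 19·2 + 7·0 = 242
Kwame: 22·2 + 29·1 + 19·3 + 7·1 = 137
Rahul: 22·0 + 29·0 + 19·0 + 7·2 = 14
Hassan: 22·3 + 29·3 + 19·4 + 7·3 = 250
Hassan has the highest Borda score (250).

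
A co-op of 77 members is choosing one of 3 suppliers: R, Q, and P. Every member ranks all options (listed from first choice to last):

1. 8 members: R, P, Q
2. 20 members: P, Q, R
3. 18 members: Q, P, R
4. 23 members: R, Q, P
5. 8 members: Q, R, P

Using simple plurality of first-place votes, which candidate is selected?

R

First-place votes: R 31, Q 26, P 20.
R has the most first-place votes.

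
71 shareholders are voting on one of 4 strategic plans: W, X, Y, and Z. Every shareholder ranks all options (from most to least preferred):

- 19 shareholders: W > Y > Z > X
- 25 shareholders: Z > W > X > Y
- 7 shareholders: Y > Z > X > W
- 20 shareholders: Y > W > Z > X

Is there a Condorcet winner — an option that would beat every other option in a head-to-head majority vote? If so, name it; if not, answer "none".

W

W vs X: 64–7 for W.
W vs Y: 44–27 for W.
W vs Z: 39–32 for W.
W beats every other option head-to-head.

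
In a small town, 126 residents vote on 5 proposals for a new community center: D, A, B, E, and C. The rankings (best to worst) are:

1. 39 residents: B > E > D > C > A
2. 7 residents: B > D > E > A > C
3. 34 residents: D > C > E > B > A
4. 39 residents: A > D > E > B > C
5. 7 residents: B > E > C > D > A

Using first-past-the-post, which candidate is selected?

B

First-place votes: D 34, A 39, B 53, E 0, C 0.
B has the most first-place votes.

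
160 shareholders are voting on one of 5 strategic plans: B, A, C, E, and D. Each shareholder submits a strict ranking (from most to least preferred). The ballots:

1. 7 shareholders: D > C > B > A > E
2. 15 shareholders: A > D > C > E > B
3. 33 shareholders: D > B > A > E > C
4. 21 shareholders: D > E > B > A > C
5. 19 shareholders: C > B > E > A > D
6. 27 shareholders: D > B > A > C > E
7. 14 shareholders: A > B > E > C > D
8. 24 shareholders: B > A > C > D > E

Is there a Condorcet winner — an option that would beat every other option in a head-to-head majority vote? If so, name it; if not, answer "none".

D vs B: 103–57 for D.
D vs A: 88–72 for D.
D vs C: 103–57 for D.
D vs E: 127–33 for D.
D beats every other option head-to-head.

D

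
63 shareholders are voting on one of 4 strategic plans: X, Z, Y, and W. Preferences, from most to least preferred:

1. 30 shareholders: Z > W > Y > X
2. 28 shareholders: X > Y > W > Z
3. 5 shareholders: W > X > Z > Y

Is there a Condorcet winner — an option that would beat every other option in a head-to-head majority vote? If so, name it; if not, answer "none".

W

W vs X: 35–28 for W.
W vs Z: 33–30 for W.
W vs Y: 35–28 for W.
W beats every other option head-to-head.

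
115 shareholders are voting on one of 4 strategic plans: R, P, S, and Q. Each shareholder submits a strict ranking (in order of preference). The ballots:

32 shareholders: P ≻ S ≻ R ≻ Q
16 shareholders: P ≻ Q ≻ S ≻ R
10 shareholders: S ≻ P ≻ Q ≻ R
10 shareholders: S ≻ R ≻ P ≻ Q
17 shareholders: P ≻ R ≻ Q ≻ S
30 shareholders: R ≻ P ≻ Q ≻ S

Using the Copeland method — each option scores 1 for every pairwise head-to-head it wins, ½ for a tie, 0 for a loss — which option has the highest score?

R: beats Q; loses to P and S → score 1.
P: beats R, S, and Q → score 3.
S: beats R; loses to P and Q → score 1.
Q: beats S; loses to R and P → score 1.
P has the best pairwise record.

P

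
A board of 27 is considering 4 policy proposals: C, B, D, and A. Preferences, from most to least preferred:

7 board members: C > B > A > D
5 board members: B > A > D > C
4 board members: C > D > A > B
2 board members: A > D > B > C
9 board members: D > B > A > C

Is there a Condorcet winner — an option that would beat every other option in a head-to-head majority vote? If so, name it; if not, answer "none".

Checking pairwise contests:
B beats C 16–11.
D beats B 15–12.
A beats D 14–13.
B beats A 21–6.
Every option loses at least one head-to-head, so there is no Condorcet winner.

none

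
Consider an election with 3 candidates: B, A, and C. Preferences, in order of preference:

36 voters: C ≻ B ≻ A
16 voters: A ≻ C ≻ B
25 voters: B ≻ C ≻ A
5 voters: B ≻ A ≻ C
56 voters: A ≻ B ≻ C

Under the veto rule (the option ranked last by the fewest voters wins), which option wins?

B

Last-place votes: B 16, A 61, C 61.
B is ranked last by the fewest voters, so B wins.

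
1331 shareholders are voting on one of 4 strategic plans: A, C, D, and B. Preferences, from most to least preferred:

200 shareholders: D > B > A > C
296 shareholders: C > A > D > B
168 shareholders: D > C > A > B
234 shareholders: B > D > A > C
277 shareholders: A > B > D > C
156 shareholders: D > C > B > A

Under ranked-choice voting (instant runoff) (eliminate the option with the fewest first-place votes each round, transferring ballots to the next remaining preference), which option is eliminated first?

Round 1: A 277, C 296, D 524, B 234. Eliminate B.

B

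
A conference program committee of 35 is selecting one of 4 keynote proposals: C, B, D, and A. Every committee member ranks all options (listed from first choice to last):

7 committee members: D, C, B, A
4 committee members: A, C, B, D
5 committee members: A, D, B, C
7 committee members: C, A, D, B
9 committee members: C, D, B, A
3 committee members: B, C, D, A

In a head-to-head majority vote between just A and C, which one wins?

Voters preferring A to C: 9; preferring C to A: 26.
C wins the head-to-head.

C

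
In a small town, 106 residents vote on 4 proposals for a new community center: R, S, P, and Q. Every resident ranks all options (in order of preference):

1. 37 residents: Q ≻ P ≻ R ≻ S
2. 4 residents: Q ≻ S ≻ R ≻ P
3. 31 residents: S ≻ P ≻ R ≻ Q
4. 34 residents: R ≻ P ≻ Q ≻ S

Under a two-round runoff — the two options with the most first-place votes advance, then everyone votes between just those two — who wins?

Round 1 first-place votes: R 34, S 31, P 0, Q 41.
Q and R advance.
Runoff: Q is preferred to R by 41 voters; R by 65.
R wins the runoff.

R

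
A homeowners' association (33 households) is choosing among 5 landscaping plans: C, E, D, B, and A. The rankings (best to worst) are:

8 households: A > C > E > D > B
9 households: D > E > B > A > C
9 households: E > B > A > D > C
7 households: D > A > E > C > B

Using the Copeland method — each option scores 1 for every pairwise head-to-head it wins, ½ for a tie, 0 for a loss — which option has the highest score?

C: loses to E, D, B, and A → score 0.
E: beats C, D, B, and A → score 4.
D: beats C and B; loses to E and A → score 2.
B: beats C and A; loses to E and D → score 2.
A: beats C and D; loses to E and B → score 2.
E has the best pairwise record.

E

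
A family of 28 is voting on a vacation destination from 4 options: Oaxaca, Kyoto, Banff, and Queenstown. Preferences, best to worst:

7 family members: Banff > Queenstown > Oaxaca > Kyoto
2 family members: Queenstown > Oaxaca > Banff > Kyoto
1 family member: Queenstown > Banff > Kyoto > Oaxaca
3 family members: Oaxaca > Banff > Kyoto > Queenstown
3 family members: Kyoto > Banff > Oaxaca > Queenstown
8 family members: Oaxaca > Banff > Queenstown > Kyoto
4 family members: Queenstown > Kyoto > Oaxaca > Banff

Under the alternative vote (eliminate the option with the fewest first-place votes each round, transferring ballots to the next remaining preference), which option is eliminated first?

Round 1: Oaxaca 11, Kyoto 3, Banff 7, Queenstown 7. Eliminate Kyoto.

Kyoto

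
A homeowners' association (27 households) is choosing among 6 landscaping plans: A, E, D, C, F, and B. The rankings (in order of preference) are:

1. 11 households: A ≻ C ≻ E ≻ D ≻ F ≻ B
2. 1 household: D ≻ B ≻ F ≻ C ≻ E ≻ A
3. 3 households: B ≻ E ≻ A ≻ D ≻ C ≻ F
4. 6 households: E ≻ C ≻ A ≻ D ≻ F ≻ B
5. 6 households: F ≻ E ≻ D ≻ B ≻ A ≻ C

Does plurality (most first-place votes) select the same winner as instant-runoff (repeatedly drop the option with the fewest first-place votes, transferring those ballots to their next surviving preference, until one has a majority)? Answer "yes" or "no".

Plurality — first-place votes: A 11, E 6, D 1, C 0, F 6, B 3. Winner: A.
Instant-runoff — R1 A 11, E 6, D 1, C 0, F 6, B 3 (C out); R2 A 11, E 6, D 1, F 6, B 3 (D out); R3 A 11, E 6, F 6, B 4 (B out); R4 A 11, E 9, F 7 (F out); R5 A 11, E 16 (E winner). Winner: E.
The two methods disagree.

no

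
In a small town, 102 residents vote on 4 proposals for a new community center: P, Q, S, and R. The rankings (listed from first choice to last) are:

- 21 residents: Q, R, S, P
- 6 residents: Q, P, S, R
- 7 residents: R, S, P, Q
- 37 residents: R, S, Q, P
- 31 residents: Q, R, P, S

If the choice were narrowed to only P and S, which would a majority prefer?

S

Voters preferring P to S: 37; preferring S to P: 65.
S wins the head-to-head.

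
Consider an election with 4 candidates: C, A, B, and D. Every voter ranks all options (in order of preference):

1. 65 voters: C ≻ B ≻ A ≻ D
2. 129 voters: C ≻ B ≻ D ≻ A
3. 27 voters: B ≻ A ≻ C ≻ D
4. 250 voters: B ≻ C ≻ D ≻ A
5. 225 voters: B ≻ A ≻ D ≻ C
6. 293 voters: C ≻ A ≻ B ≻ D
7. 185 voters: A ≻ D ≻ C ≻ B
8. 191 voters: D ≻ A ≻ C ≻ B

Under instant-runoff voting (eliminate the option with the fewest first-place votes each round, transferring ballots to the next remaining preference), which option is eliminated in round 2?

D

Round 1: C 487, A 185, B 502, D 191. Eliminate A.
Round 2: C 487, B 502, D 376. Eliminate D.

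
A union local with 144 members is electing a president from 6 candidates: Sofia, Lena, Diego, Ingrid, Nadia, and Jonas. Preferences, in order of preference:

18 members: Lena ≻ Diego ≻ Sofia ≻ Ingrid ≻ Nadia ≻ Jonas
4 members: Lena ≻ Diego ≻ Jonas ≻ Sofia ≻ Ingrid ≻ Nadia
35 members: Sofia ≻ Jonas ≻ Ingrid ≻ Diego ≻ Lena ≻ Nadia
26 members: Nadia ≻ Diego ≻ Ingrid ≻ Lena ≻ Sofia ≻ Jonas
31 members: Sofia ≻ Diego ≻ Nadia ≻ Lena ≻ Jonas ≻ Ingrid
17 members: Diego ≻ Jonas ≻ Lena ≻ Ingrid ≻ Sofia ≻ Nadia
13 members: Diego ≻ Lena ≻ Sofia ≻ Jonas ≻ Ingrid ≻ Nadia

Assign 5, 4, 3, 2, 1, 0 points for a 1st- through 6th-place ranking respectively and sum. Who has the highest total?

Diego

Sofia: 18·3 + 4·2 + 35·5 + 26·1 + 31·5 + 17·1 + 13·3 = 474
Lena: 18·5 + 4·5 + 35·1 + 26·2 + 31·2 + 17·3 + 13·4 = 362
Diego: 18·4 + 4·4 + 35·2 + 26·4 + 31·4 + 17·5 + 13·5 = 536
Ingrid: 18·2 + 4·1 + 35·3 + 26·3 + 31·0 + 17·2 + 13·1 = 270
Nadia: 18·1 + 4·0 + 35·0 + 26·5 + 31·3 + 17·0 + 13·0 = 241
Jonas: 18·0 + 4·3 + 35·4 + 26·0 + 31·1 + 17·4 + 13·2 = 277
Diego has the highest Borda score (536).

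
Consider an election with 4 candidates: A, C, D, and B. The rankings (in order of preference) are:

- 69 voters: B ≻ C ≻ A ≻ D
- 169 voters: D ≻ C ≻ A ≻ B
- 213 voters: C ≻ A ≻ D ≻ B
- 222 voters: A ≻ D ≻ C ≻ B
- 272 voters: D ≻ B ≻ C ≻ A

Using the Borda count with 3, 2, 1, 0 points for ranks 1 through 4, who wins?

D

A: 69·1 + 169·1 + 213·2 + 222·3 + 272·0 = 1330
C: 69·2 + 169·2 + 213·3 + 222·1 + 272·1 = 1609
D: 69·0 + 169·3 + 213·1 + 222·2 + 272·3 = 1980
B: 69·3 + 169·0 + 213·0 + 222·0 + 272·2 = 751
D has the highest Borda score (1980).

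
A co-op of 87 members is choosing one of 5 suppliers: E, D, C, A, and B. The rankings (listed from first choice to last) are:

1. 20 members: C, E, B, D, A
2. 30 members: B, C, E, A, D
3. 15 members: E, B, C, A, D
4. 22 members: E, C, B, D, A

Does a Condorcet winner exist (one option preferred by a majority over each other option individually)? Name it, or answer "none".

none

Checking pairwise contests:
C beats E 50–37.
E beats D 87–0.
B beats C 45–42.
E beats A 87–0.
E beats B 57–30.
Every option loses at least one head-to-head, so there is no Condorcet winner.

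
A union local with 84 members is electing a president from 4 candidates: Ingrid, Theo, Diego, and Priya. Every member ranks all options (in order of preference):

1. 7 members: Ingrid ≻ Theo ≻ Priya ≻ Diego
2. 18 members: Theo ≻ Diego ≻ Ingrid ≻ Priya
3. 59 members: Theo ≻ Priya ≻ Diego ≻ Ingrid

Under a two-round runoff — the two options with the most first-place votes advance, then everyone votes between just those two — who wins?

Theo

Round 1 first-place votes: Ingrid 7, Theo 77, Diego 0, Priya 0.
Theo and Ingrid advance.
Runoff: Theo is preferred to Ingrid by 77 voters; Ingrid by 7.
Theo wins the runoff.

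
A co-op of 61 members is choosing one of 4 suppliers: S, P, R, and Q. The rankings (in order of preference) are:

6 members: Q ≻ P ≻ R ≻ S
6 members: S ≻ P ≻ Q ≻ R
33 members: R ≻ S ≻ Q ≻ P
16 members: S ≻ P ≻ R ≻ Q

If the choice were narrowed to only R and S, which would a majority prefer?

Voters preferring R to S: 39; preferring S to R: 22.
R wins the head-to-head.

R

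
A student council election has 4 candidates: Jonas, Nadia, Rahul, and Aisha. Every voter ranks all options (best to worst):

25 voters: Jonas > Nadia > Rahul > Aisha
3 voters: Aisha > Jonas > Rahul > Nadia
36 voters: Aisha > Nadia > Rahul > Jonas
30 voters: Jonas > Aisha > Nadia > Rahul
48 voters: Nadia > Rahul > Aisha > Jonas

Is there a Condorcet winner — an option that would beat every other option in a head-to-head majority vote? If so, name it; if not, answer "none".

Nadia vs Jonas: 84–58 for Nadia.
Nadia vs Rahul: 139–3 for Nadia.
Nadia vs Aisha: 73–69 for Nadia.
Nadia beats every other option head-to-head.

Nadia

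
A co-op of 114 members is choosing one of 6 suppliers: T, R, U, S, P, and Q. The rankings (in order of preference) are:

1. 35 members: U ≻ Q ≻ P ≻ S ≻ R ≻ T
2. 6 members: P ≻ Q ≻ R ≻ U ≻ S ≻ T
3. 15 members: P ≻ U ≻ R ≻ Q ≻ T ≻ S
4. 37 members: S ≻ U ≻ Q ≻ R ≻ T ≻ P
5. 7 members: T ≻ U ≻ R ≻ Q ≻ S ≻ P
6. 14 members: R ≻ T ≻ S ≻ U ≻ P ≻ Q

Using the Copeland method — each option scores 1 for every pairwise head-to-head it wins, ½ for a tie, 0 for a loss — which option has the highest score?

U

T: beats P; loses to R, U, S, and Q → score 1.
R: beats T and P; loses to U, S, and Q → score 2.
U: beats T, R, S, P, and Q → score 5.
S: beats T, R, and P; loses to U and Q → score 3.
P: loses to T, R, U, S, and Q → score 0.
Q: beats T, R, S, and P; loses to U → score 4.
U has the best pairwise record.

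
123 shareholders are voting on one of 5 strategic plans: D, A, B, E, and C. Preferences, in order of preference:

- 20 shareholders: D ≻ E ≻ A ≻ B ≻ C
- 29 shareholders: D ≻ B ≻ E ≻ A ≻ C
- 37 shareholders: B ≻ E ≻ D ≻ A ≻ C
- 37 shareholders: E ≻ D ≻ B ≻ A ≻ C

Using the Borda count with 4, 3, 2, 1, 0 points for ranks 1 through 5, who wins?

D: 20·4 + 29·4 + 37·2 + 37·3 = 381
A: 20·2 + 29·1 + 37·1 + 37·1 = 143
B: 20·1 + 29·3 + 37·4 + 37·2 = 329
E: 20·3 + 29·2 + 37·3 + 37·4 = 377
C: 20·0 + 29·0 + 37·0 + 37·0 = 0
D has the highest Borda score (381).

D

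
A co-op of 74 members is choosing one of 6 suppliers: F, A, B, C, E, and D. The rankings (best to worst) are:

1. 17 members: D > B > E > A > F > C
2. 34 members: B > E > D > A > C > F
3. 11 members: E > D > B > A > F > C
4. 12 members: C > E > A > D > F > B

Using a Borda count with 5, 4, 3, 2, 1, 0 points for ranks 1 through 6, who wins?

E

F: 17·1 + 34·0 + 11·1 + 12·1 = 40
A: 17·2 + 34·2 + 11·2 + 12·3 = 160
B: 17·4 + 34·5 + 11·3 + 12·0 = 271
C: 17·0 + 34·1 + 11·0 + 12·5 = 94
E: 17·3 + 34·4 + 11·5 + 12·4 = 290
D: 17·5 + 34·3 + 11·4 + 12·2 = 255
E has the highest Borda score (290).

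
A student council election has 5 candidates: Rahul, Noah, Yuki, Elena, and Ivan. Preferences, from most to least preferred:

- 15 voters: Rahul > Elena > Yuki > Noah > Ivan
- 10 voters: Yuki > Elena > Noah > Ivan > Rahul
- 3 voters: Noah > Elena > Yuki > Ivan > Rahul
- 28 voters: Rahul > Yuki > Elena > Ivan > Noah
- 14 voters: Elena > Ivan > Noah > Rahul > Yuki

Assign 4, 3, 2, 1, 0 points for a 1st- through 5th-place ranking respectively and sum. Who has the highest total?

Elena

Rahul: 15·4 + 10·0 + 3·0 + 28·4 + 14·1 = 186
Noah: 15·1 + 10·2 + 3·4 + 28·0 + 14·2 = 75
Yuki: 15·2 + 10·4 + 3·2 + 28·3 + 14·0 = 160
Elena: 15·3 + 10·3 + 3·3 + 28·2 + 14·4 = 196
Ivan: 15·0 + 10·1 + 3·1 + 28·1 + 14·3 = 83
Elena has the highest Borda score (196).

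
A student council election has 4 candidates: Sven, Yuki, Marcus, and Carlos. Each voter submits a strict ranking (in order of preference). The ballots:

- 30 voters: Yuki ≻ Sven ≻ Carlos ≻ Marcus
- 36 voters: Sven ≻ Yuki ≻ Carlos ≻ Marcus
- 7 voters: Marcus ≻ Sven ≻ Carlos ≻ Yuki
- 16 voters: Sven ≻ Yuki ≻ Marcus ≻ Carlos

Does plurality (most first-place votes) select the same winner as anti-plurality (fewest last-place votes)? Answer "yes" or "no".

yes

Plurality — first-place votes: Sven 52, Yuki 30, Marcus 7, Carlos 0. Winner: Sven.
Anti-plurality — last-place votes: Sven 0, Yuki 7, Marcus 66, Carlos 16. Winner: Sven.
The two methods agree.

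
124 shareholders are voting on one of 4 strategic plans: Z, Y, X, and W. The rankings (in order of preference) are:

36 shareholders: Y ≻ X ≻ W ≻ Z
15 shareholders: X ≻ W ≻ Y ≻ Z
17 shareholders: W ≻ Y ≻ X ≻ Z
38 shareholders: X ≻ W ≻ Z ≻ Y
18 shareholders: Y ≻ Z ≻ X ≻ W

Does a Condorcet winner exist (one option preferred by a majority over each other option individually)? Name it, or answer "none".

none

Checking pairwise contests:
Y beats Z 86–38.
W beats Y 70–54.
Y beats X 71–53.
X beats W 107–17.
Every option loses at least one head-to-head, so there is no Condorcet winner.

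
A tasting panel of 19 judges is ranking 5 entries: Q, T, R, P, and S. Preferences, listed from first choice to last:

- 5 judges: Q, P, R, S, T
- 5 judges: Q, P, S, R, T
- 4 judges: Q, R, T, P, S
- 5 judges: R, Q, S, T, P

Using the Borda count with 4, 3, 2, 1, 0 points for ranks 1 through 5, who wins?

Q: 5·4 + 5·4 + 4·4 + 5·3 = 71
T: 5·0 + 5·0 + 4·2 + 5·1 = 13
R: 5·2 + 5·1 + 4·3 + 5·4 = 47
P: 5·3 + 5·3 + 4·1 + 5·0 = 34
S: 5·1 + 5·2 + 4·0 + 5·2 = 25
Q has the highest Borda score (71).

Q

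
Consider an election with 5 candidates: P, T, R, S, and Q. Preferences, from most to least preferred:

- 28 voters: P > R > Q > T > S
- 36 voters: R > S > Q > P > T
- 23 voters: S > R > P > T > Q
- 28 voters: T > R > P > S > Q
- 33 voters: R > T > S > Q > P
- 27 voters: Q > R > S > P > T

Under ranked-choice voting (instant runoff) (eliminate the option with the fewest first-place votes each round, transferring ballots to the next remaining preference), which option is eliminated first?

S

Round 1: P 28, T 28, R 69, S 23, Q 27. Eliminate S.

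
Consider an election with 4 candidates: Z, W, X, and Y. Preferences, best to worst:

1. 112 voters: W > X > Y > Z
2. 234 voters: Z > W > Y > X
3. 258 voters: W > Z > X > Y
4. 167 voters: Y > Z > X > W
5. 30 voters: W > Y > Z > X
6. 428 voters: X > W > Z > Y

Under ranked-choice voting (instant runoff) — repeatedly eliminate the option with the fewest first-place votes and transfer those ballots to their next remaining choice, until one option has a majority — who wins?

Round 1: Z 234, W 400, X 428, Y 167. Eliminate Y.
Round 2: Z 401, W 400, X 428. Eliminate W.
Round 3: Z 689, X 540. Z has a majority.

Z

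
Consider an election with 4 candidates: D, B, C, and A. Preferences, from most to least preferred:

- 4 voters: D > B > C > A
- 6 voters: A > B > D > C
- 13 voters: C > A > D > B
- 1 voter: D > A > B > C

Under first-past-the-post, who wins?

First-place votes: D 5, B 0, C 13, A 6.
C has the most first-place votes.

C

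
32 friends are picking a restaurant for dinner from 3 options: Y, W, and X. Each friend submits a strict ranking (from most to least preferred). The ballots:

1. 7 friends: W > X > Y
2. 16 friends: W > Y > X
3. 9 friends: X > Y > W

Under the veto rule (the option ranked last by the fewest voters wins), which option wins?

Y

Last-place votes: Y 7, W 9, X 16.
Y is ranked last by the fewest voters, so Y wins.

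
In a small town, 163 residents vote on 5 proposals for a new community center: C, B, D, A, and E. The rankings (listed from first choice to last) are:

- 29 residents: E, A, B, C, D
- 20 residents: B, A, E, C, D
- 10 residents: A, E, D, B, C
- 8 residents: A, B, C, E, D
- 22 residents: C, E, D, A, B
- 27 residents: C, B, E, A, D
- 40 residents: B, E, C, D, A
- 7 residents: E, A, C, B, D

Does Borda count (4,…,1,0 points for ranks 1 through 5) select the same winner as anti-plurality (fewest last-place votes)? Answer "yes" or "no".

Borda — scores: C 355, B 420, D 104, A 289, E 462. Winner: E.
Anti-plurality — last-place votes: C 10, B 22, D 91, A 40, E 0. Winner: E.
The two methods agree.

yes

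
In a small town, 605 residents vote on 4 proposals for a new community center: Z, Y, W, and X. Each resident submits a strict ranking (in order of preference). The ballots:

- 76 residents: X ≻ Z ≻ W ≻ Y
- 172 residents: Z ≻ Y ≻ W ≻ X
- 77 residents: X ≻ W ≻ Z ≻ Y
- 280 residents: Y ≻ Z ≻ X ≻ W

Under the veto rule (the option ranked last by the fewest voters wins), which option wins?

Last-place votes: Z 0, Y 153, W 280, X 172.
Z is ranked last by the fewest voters, so Z wins.

Z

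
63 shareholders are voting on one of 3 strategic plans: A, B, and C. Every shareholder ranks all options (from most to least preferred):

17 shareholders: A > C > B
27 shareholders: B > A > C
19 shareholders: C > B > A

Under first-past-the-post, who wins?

First-place votes: A 17, B 27, C 19.
B has the most first-place votes.

B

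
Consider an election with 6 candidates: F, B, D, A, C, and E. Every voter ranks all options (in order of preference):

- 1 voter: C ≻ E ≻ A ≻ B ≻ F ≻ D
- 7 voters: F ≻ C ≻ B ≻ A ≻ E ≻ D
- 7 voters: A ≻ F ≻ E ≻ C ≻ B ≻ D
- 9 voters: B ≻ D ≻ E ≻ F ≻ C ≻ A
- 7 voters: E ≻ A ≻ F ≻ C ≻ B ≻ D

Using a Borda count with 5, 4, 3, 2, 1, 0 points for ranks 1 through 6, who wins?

F: 1·1 + 7·5 + 7·4 + 9·2 + 7·3 = 103
B: 1·2 + 7·3 + 7·1 + 9·5 + 7·1 = 82
D: 1·0 + 7·0 + 7·0 + 9·4 + 7·0 = 36
A: 1·3 + 7·2 + 7·5 + 9·0 + 7·4 = 80
C: 1·5 + 7·4 + 7·2 + 9·1 + 7·2 = 70
E: 1·4 + 7·1 + 7·3 + 9·3 + 7·5 = 94
F has the highest Borda score (103).

F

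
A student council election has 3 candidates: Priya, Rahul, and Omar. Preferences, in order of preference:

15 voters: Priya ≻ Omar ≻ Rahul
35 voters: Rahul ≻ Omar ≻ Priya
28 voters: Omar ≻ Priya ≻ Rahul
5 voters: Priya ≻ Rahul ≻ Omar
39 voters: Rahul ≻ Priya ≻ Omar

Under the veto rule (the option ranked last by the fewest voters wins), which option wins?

Last-place votes: Priya 35, Rahul 43, Omar 44.
Priya is ranked last by the fewest voters, so Priya wins.

Priya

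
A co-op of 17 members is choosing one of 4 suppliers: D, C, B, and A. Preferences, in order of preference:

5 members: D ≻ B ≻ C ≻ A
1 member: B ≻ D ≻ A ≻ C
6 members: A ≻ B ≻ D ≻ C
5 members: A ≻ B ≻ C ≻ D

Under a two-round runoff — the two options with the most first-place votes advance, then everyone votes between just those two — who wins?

Round 1 first-place votes: D 5, C 0, B 1, A 11.
A and D advance.
Runoff: A is preferred to D by 11 voters; D by 6.
A wins the runoff.

A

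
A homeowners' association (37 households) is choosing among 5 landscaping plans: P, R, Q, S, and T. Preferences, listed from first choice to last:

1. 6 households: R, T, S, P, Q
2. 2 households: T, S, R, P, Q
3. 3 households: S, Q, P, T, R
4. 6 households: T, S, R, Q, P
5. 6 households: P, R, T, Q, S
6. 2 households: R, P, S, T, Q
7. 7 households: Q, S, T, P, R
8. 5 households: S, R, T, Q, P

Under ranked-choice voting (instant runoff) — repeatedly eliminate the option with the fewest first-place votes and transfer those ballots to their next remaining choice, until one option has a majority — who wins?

S

Round 1: P 6, R 8, Q 7, S 8, T 8. Eliminate P.
Round 2: R 14, Q 7, S 8, T 8. Eliminate Q.
Round 3: R 14, S 15, T 8. Eliminate T.
Round 4: R 14, S 23. S has a majority.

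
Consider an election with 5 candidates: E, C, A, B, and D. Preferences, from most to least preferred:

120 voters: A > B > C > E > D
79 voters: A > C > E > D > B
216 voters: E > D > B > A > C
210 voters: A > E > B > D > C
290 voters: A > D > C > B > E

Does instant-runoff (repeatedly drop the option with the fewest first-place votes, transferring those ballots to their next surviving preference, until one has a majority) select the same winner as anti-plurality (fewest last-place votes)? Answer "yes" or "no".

Instant-runoff — R1 E 216, C 0, A 699, B 0, D 0 (A winner). Winner: A.
Anti-plurality — last-place votes: E 290, C 426, A 0, B 79, D 120. Winner: A.
The two methods agree.

yes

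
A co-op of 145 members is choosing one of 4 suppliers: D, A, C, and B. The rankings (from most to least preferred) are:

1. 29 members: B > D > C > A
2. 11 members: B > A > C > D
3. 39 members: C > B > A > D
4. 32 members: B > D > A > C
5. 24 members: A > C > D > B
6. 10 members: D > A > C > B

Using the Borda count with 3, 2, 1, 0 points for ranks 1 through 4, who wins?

D: 29·2 + 11·0 + 39·0 + 32·2 + 24·1 + 10·3 = 176
A: 29·0 + 11·2 + 39·1 + 32·1 + 24·3 + 10·2 = 185
C: 29·1 + 11·1 + 39·3 + 32·0 + 24·2 + 10·1 = 215
B: 29·3 + 11·3 + 39·2 + 32·3 + 24·0 + 10·0 = 294
B has the highest Borda score (294).

B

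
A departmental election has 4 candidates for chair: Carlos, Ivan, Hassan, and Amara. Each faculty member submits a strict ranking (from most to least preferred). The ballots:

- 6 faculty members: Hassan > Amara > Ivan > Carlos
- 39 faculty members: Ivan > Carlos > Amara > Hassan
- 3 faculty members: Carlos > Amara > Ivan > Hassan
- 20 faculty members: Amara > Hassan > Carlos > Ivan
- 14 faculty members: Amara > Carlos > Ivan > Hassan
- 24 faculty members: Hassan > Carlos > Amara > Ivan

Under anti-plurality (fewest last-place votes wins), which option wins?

Amara

Last-place votes: Carlos 6, Ivan 44, Hassan 56, Amara 0.
Amara is ranked last by the fewest voters, so Amara wins.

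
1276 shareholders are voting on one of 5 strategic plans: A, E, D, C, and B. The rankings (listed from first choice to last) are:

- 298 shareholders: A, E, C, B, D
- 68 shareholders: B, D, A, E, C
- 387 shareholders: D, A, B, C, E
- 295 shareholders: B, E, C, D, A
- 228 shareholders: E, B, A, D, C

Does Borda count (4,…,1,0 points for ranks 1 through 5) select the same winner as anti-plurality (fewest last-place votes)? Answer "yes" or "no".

Borda — scores: A 2945, E 2759, D 2275, C 1573, B 3208. Winner: B.
Anti-plurality — last-place votes: A 295, E 387, D 298, C 296, B 0. Winner: B.
The two methods agree.

yes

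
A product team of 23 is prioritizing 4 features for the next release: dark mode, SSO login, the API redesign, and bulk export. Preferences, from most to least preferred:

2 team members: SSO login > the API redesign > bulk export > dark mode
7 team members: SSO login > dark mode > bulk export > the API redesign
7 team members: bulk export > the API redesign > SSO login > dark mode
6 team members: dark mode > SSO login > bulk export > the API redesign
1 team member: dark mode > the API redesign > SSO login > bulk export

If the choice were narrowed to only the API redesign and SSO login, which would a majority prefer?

Voters preferring the API redesign to SSO login: 8; preferring SSO login to the API redesign: 15.
SSO login wins the head-to-head.

SSO login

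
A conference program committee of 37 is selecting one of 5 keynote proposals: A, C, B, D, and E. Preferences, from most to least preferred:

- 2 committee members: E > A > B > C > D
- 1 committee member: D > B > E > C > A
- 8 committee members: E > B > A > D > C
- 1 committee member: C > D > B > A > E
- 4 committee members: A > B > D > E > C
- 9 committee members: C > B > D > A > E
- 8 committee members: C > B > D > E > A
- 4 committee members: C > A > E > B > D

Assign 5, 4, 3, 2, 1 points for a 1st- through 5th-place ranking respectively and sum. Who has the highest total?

A: 2·4 + 1·1 + 8·3 + 1·2 + 4·5 + 9·2 + 8·1 + 4·4 = 97
C: 2·2 + 1·2 + 8·1 + 1·5 + 4·1 + 9·5 + 8·5 + 4·5 = 128
B: 2·3 + 1·4 + 8·4 + 1·3 + 4·4 + 9·4 + 8·4 + 4·2 = 137
D: 2·1 + 1·5 + 8·2 + 1·4 + 4·3 + 9·3 + 8·3 + 4·1 = 94
E: 2·5 + 1·3 + 8·5 + 1·1 + 4·2 + 9·1 + 8·2 + 4·3 = 99
B has the highest Borda score (137).

B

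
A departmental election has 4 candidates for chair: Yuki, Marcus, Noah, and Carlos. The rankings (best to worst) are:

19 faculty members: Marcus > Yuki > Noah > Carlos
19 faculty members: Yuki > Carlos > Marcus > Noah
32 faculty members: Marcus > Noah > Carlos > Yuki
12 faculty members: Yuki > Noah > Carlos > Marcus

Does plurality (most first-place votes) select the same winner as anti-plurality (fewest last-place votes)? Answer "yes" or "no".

yes

Plurality — first-place votes: Yuki 31, Marcus 51, Noah 0, Carlos 0. Winner: Marcus.
Anti-plurality — last-place votes: Yuki 32, Marcus 12, Noah 19, Carlos 19. Winner: Marcus.
The two methods agree.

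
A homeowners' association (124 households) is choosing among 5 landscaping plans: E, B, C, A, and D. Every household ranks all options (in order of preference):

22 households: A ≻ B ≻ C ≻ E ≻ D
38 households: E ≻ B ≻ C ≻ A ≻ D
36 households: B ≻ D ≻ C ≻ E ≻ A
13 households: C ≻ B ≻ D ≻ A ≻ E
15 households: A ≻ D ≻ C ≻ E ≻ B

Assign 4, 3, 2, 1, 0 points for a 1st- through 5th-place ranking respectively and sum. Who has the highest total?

E: 22·1 + 38·4 + 36·1 + 13·0 + 15·1 = 225
B: 22·3 + 38·3 + 36·4 + 13·3 + 15·0 = 363
C: 22·2 + 38·2 + 36·2 + 13·4 + 15·2 = 274
A: 22·4 + 38·1 + 36·0 + 13·1 + 15·4 = 199
D: 22·0 + 38·0 + 36·3 + 13·2 + 15·3 = 179
B has the highest Borda score (363).

B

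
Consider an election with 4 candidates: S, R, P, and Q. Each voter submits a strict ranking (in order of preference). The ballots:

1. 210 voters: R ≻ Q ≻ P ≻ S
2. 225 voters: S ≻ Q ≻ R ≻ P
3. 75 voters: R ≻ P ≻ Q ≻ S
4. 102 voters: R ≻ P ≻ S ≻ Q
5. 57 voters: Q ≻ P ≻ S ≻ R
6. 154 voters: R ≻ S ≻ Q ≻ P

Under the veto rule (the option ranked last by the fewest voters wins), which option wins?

R

Last-place votes: S 285, R 57, P 379, Q 102.
R is ranked last by the fewest voters, so R wins.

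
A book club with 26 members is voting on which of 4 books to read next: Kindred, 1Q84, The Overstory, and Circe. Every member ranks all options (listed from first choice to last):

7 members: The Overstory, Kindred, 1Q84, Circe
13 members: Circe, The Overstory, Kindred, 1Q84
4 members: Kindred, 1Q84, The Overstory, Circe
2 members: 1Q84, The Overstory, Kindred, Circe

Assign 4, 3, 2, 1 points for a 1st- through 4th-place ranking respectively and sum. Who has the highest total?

The Overstory

Kindred: 7·3 + 13·2 + 4·4 + 2·2 = 67
1Q84: 7·2 + 13·1 + 4·3 + 2·4 = 47
The Overstory: 7·4 + 13·3 + 4·2 + 2·3 = 81
Circe: 7·1 + 13·4 + 4·1 + 2·1 = 65
The Overstory has the highest Borda score (81).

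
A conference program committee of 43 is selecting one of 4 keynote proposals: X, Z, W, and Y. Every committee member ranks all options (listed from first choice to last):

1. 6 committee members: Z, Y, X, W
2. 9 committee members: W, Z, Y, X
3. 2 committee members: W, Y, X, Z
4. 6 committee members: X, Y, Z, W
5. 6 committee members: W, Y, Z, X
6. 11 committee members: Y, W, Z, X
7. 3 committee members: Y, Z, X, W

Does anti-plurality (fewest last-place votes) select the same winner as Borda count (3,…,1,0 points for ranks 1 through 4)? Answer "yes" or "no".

yes

Anti-plurality — last-place votes: X 26, Z 2, W 15, Y 0. Winner: Y.
Borda — scores: X 29, Z 65, W 73, Y 91. Winner: Y.
The two methods agree.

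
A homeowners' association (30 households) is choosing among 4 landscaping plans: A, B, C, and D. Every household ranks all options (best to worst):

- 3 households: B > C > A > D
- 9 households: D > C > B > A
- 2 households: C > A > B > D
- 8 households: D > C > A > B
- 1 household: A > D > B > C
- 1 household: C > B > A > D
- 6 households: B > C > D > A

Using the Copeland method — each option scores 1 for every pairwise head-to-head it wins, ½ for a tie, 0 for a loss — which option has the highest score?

D

A: loses to B, C, and D → score 0.
B: beats A; loses to C and D → score 1.
C: beats A and B; loses to D → score 2.
D: beats A, B, and C → score 3.
D has the best pairwise record.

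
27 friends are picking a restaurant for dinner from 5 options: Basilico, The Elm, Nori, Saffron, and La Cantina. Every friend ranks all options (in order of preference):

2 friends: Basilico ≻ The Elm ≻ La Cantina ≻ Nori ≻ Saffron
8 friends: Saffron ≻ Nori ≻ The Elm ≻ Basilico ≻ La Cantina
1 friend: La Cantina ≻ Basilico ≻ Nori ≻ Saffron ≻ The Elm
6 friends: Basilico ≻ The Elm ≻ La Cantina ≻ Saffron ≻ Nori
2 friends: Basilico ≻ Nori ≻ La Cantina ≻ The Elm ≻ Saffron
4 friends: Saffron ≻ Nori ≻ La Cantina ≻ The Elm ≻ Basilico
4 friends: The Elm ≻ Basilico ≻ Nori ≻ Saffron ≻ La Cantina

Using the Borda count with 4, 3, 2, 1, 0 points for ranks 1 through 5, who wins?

Basilico

Basilico: 2·4 + 8·1 + 1·3 + 6·4 + 2·4 + 4·0 + 4·3 = 63
The Elm: 2·3 + 8·2 + 1·0 + 6·3 + 2·1 + 4·1 + 4·4 = 62
Nori: 2·1 + 8·3 + 1·2 + 6·0 + 2·3 + 4·3 + 4·2 = 54
Saffron: 2·0 + 8·4 + 1·1 + 6·1 + 2·0 + 4·4 + 4·1 = 59
La Cantina: 2·2 + 8·0 + 1·4 + 6·2 + 2·2 + 4·2 + 4·0 = 32
Basilico has the highest Borda score (63).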